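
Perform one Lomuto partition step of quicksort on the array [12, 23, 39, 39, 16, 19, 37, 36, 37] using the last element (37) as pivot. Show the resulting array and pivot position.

Lomuto partition with pivot = 37:

Initial array: [12, 23, 39, 39, 16, 19, 37, 36, 37]

arr[0]=12 <= 37: swap with position 0, array becomes [12, 23, 39, 39, 16, 19, 37, 36, 37]
arr[1]=23 <= 37: swap with position 1, array becomes [12, 23, 39, 39, 16, 19, 37, 36, 37]
arr[2]=39 > 37: no swap
arr[3]=39 > 37: no swap
arr[4]=16 <= 37: swap with position 2, array becomes [12, 23, 16, 39, 39, 19, 37, 36, 37]
arr[5]=19 <= 37: swap with position 3, array becomes [12, 23, 16, 19, 39, 39, 37, 36, 37]
arr[6]=37 <= 37: swap with position 4, array becomes [12, 23, 16, 19, 37, 39, 39, 36, 37]
arr[7]=36 <= 37: swap with position 5, array becomes [12, 23, 16, 19, 37, 36, 39, 39, 37]

Place pivot at position 6: [12, 23, 16, 19, 37, 36, 37, 39, 39]
Pivot position: 6

After partitioning with pivot 37, the array becomes [12, 23, 16, 19, 37, 36, 37, 39, 39]. The pivot is placed at index 6. All elements to the left of the pivot are <= 37, and all elements to the right are > 37.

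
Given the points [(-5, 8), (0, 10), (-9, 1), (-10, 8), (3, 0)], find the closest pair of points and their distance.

Computing all pairwise distances among 5 points:

d((-5, 8), (0, 10)) = 5.3852
d((-5, 8), (-9, 1)) = 8.0623
d((-5, 8), (-10, 8)) = 5.0 <-- minimum
d((-5, 8), (3, 0)) = 11.3137
d((0, 10), (-9, 1)) = 12.7279
d((0, 10), (-10, 8)) = 10.198
d((0, 10), (3, 0)) = 10.4403
d((-9, 1), (-10, 8)) = 7.0711
d((-9, 1), (3, 0)) = 12.0416
d((-10, 8), (3, 0)) = 15.2643

Closest pair: (-5, 8) and (-10, 8) with distance 5.0

The closest pair is (-5, 8) and (-10, 8) with Euclidean distance 5.0. For 5 points, brute-force pairwise comparison is shown above. For large n, the divide-and-conquer algorithm (sort by x, recurse on halves, check the dividing strip) achieves O(n log n).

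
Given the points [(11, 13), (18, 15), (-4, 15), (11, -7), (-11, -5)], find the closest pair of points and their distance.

Computing all pairwise distances among 5 points:

d((11, 13), (18, 15)) = 7.2801 <-- minimum
d((11, 13), (-4, 15)) = 15.1327
d((11, 13), (11, -7)) = 20.0
d((11, 13), (-11, -5)) = 28.4253
d((18, 15), (-4, 15)) = 22.0
d((18, 15), (11, -7)) = 23.0868
d((18, 15), (-11, -5)) = 35.2278
d((-4, 15), (11, -7)) = 26.6271
d((-4, 15), (-11, -5)) = 21.1896
d((11, -7), (-11, -5)) = 22.0907

Closest pair: (11, 13) and (18, 15) with distance 7.2801

The closest pair is (11, 13) and (18, 15) with Euclidean distance 7.2801. For 5 points, brute-force pairwise comparison is shown above. For large n, the divide-and-conquer algorithm (sort by x, recurse on halves, check the dividing strip) achieves O(n log n).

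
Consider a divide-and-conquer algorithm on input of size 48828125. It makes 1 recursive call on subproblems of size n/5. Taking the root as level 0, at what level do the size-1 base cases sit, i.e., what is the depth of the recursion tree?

For divide and conquer with division factor 5:

Problem sizes at each level:
Level 0: 48828125
Level 1: 9765625
Level 2: 1953125
Level 3: 390625
Level 4: 78125
Level 5: 15625
Level 6: 3125
Level 7: 625
Level 8: 125
Level 9: 25
Level 10: 5
Level 11: 1

The root is level 0 and the size-1 base case is level 11 (the tree spans levels 0 through 11, i.e. 12 levels counting the root), so the depth is the number of divisions: log_5(48828125) = 11

The recursion tree depth is log_5(48828125) = 11. At each level, the problem size is divided by 5, so it takes 11 divisions to reduce to a base case of size 1. The algorithm makes 1 recursive call at each level.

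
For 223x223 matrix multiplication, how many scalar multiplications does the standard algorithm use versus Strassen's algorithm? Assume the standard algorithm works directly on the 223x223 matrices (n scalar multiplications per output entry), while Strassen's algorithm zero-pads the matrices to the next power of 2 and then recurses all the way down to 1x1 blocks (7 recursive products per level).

Matrix multiplication for 223x223 matrices:

Strassen's algorithm requires power-of-2 dimensions. Pad 223x223 to 256x256 (next power of 2).

Standard algorithm: 223^3 = 11089567 multiplications
Strassen's algorithm: 7^(log2(256)) = 7^8 = 5764801 multiplications
Savings: 11089567 - 5764801 = 5324766 multiplications

Standard: 11089567 multiplications (223^3). Strassen: 5764801 multiplications (7^8, after padding to 256x256). Strassen reduces 8 recursive multiplications to 7 at each level.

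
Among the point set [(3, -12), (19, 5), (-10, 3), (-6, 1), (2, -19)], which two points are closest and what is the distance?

Computing all pairwise distances among 5 points:

d((3, -12), (19, 5)) = 23.3452
d((3, -12), (-10, 3)) = 19.8494
d((3, -12), (-6, 1)) = 15.8114
d((3, -12), (2, -19)) = 7.0711
d((19, 5), (-10, 3)) = 29.0689
d((19, 5), (-6, 1)) = 25.318
d((19, 5), (2, -19)) = 29.4109
d((-10, 3), (-6, 1)) = 4.4721 <-- minimum
d((-10, 3), (2, -19)) = 25.0599
d((-6, 1), (2, -19)) = 21.5407

Closest pair: (-10, 3) and (-6, 1) with distance 4.4721

The closest pair is (-10, 3) and (-6, 1) with Euclidean distance 4.4721. For 5 points, brute-force pairwise comparison is shown above. For large n, the divide-and-conquer algorithm (sort by x, recurse on halves, check the dividing strip) achieves O(n log n).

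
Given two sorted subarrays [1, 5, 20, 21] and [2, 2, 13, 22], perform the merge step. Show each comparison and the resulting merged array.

Merging process:

Compare 1 vs 2: take 1 from left. Merged: [1]
Compare 5 vs 2: take 2 from right. Merged: [1, 2]
Compare 5 vs 2: take 2 from right. Merged: [1, 2, 2]
Compare 5 vs 13: take 5 from left. Merged: [1, 2, 2, 5]
Compare 20 vs 13: take 13 from right. Merged: [1, 2, 2, 5, 13]
Compare 20 vs 22: take 20 from left. Merged: [1, 2, 2, 5, 13, 20]
Compare 21 vs 22: take 21 from left. Merged: [1, 2, 2, 5, 13, 20, 21]
Append remaining from right: [22]. Merged: [1, 2, 2, 5, 13, 20, 21, 22]

Final merged array: [1, 2, 2, 5, 13, 20, 21, 22]
Total comparisons: 7

The merged array is [1, 2, 2, 5, 13, 20, 21, 22], requiring 7 comparisons. The merge step runs in O(n) time where n is the total number of elements.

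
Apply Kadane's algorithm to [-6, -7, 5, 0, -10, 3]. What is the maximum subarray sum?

Using Kadane's algorithm on [-6, -7, 5, 0, -10, 3]:

Scanning through the array:
Position 1 (value -7): max_ending_here = -7, max_so_far = -6
Position 2 (value 5): max_ending_here = 5, max_so_far = 5
Position 3 (value 0): max_ending_here = 5, max_so_far = 5
Position 4 (value -10): max_ending_here = -5, max_so_far = 5
Position 5 (value 3): max_ending_here = 3, max_so_far = 5

Maximum subarray: [5]
Maximum sum: 5

The maximum subarray is [5] with sum 5. This subarray runs from index 2 to index 2.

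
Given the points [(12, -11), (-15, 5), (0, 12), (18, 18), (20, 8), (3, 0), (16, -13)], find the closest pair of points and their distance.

Computing all pairwise distances among 7 points:

d((12, -11), (-15, 5)) = 31.3847
d((12, -11), (0, 12)) = 25.9422
d((12, -11), (18, 18)) = 29.6142
d((12, -11), (20, 8)) = 20.6155
d((12, -11), (3, 0)) = 14.2127
d((12, -11), (16, -13)) = 4.4721 <-- minimum
d((-15, 5), (0, 12)) = 16.5529
d((-15, 5), (18, 18)) = 35.4683
d((-15, 5), (20, 8)) = 35.1283
d((-15, 5), (3, 0)) = 18.6815
d((-15, 5), (16, -13)) = 35.8469
d((0, 12), (18, 18)) = 18.9737
d((0, 12), (20, 8)) = 20.3961
d((0, 12), (3, 0)) = 12.3693
d((0, 12), (16, -13)) = 29.6816
d((18, 18), (20, 8)) = 10.198
d((18, 18), (3, 0)) = 23.4307
d((18, 18), (16, -13)) = 31.0644
d((20, 8), (3, 0)) = 18.7883
d((20, 8), (16, -13)) = 21.3776
d((3, 0), (16, -13)) = 18.3848

Closest pair: (12, -11) and (16, -13) with distance 4.4721

The closest pair is (12, -11) and (16, -13) with Euclidean distance 4.4721. For 7 points, brute-force pairwise comparison is shown above. For large n, the divide-and-conquer algorithm (sort by x, recurse on halves, check the dividing strip) achieves O(n log n).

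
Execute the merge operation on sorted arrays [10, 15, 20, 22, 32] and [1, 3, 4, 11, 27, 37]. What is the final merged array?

Merging process:

Compare 10 vs 1: take 1 from right. Merged: [1]
Compare 10 vs 3: take 3 from right. Merged: [1, 3]
Compare 10 vs 4: take 4 from right. Merged: [1, 3, 4]
Compare 10 vs 11: take 10 from left. Merged: [1, 3, 4, 10]
Compare 15 vs 11: take 11 from right. Merged: [1, 3, 4, 10, 11]
Compare 15 vs 27: take 15 from left. Merged: [1, 3, 4, 10, 11, 15]
Compare 20 vs 27: take 20 from left. Merged: [1, 3, 4, 10, 11, 15, 20]
Compare 22 vs 27: take 22 from left. Merged: [1, 3, 4, 10, 11, 15, 20, 22]
Compare 32 vs 27: take 27 from right. Merged: [1, 3, 4, 10, 11, 15, 20, 22, 27]
Compare 32 vs 37: take 32 from left. Merged: [1, 3, 4, 10, 11, 15, 20, 22, 27, 32]
Append remaining from right: [37]. Merged: [1, 3, 4, 10, 11, 15, 20, 22, 27, 32, 37]

Final merged array: [1, 3, 4, 10, 11, 15, 20, 22, 27, 32, 37]
Total comparisons: 10

The merged array is [1, 3, 4, 10, 11, 15, 20, 22, 27, 32, 37], requiring 10 comparisons. The merge step runs in O(n) time where n is the total number of elements.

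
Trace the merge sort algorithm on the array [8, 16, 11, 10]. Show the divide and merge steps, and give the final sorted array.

Merge sort trace:

Split: [8, 16, 11, 10] -> [8, 16] and [11, 10]
  Split: [8, 16] -> [8] and [16]
  Merge: [8] + [16] -> [8, 16]
  Split: [11, 10] -> [11] and [10]
  Merge: [11] + [10] -> [10, 11]
Merge: [8, 16] + [10, 11] -> [8, 10, 11, 16]

Final sorted array: [8, 10, 11, 16]

The merge sort proceeds by recursively splitting the array and merging sorted halves.
After all merges, the sorted array is [8, 10, 11, 16].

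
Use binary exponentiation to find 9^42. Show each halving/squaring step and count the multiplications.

Computing 9^42 by squaring (build up from 9^1; each line after the first costs one multiplication):

9^1 = 9
9^2 = (9^1)^2 = 9^2 = 81
9^4 = (9^2)^2 = 81^2 = 6561
9^5 = 9 * 9^4 = 9 * 6561 = 59049
9^10 = (9^5)^2 = 59049^2 = 3486784401
9^20 = (9^10)^2 = 3486784401^2 = 12157665459056928801
9^21 = 9 * 9^20 = 9 * 12157665459056928801 = 109418989131512359209
9^42 = (9^21)^2 = 109418989131512359209^2 = 11972515182562019788602740026717047105681

Result: 11972515182562019788602740026717047105681
Multiplications needed: 7 (7 lines after 9^1)

9^42 = 11972515182562019788602740026717047105681. Using exponentiation by squaring, this requires 7 multiplications. The key idea: if the exponent is even, square the half-power; if odd, multiply by the base once.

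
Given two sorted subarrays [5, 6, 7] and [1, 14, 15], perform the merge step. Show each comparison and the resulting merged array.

Merging process:

Compare 5 vs 1: take 1 from right. Merged: [1]
Compare 5 vs 14: take 5 from left. Merged: [1, 5]
Compare 6 vs 14: take 6 from left. Merged: [1, 5, 6]
Compare 7 vs 14: take 7 from left. Merged: [1, 5, 6, 7]
Append remaining from right: [14, 15]. Merged: [1, 5, 6, 7, 14, 15]

Final merged array: [1, 5, 6, 7, 14, 15]
Total comparisons: 4

The merged array is [1, 5, 6, 7, 14, 15], requiring 4 comparisons. The merge step runs in O(n) time where n is the total number of elements.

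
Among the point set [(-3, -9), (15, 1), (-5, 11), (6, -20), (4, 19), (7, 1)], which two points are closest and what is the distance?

Computing all pairwise distances among 6 points:

d((-3, -9), (15, 1)) = 20.5913
d((-3, -9), (-5, 11)) = 20.0998
d((-3, -9), (6, -20)) = 14.2127
d((-3, -9), (4, 19)) = 28.8617
d((-3, -9), (7, 1)) = 14.1421
d((15, 1), (-5, 11)) = 22.3607
d((15, 1), (6, -20)) = 22.8473
d((15, 1), (4, 19)) = 21.095
d((15, 1), (7, 1)) = 8.0 <-- minimum
d((-5, 11), (6, -20)) = 32.8938
d((-5, 11), (4, 19)) = 12.0416
d((-5, 11), (7, 1)) = 15.6205
d((6, -20), (4, 19)) = 39.0512
d((6, -20), (7, 1)) = 21.0238
d((4, 19), (7, 1)) = 18.2483

Closest pair: (15, 1) and (7, 1) with distance 8.0

The closest pair is (15, 1) and (7, 1) with Euclidean distance 8.0. For 6 points, brute-force pairwise comparison is shown above. For large n, the divide-and-conquer algorithm (sort by x, recurse on halves, check the dividing strip) achieves O(n log n).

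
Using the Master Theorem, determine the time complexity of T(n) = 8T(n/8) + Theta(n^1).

Master Theorem for T(n) = 8T(n/8) + O(n^1):

a = 8, b = 8, c = 1
log_b(a) = log_8(8) = 1.0000

Case 2: c = 1 = log_8(8) = 1.0000
T(n) = O(n^1 log n) = O(n log n)

For T(n) = 8T(n/8) + O(n^1): log_8(8) = 1.0000. This is Case 2 of the Master Theorem (c = log_b(a), equal work at all levels), giving O(n log n).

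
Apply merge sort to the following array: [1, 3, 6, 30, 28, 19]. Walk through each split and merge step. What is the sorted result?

Merge sort trace:

Split: [1, 3, 6, 30, 28, 19] -> [1, 3, 6] and [30, 28, 19]
  Split: [1, 3, 6] -> [1] and [3, 6]
    Split: [3, 6] -> [3] and [6]
    Merge: [3] + [6] -> [3, 6]
  Merge: [1] + [3, 6] -> [1, 3, 6]
  Split: [30, 28, 19] -> [30] and [28, 19]
    Split: [28, 19] -> [28] and [19]
    Merge: [28] + [19] -> [19, 28]
  Merge: [30] + [19, 28] -> [19, 28, 30]
Merge: [1, 3, 6] + [19, 28, 30] -> [1, 3, 6, 19, 28, 30]

Final sorted array: [1, 3, 6, 19, 28, 30]

The merge sort proceeds by recursively splitting the array and merging sorted halves.
After all merges, the sorted array is [1, 3, 6, 19, 28, 30].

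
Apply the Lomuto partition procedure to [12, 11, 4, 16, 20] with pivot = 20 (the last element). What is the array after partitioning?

Lomuto partition with pivot = 20:

Initial array: [12, 11, 4, 16, 20]

arr[0]=12 <= 20: swap with position 0, array becomes [12, 11, 4, 16, 20]
arr[1]=11 <= 20: swap with position 1, array becomes [12, 11, 4, 16, 20]
arr[2]=4 <= 20: swap with position 2, array becomes [12, 11, 4, 16, 20]
arr[3]=16 <= 20: swap with position 3, array becomes [12, 11, 4, 16, 20]

Place pivot at position 4: [12, 11, 4, 16, 20]
Pivot position: 4

After partitioning with pivot 20, the array becomes [12, 11, 4, 16, 20]. The pivot is placed at index 4. All elements to the left of the pivot are <= 20, and all elements to the right are > 20.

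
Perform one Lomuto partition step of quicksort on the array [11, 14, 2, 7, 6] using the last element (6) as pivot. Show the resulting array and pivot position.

Lomuto partition with pivot = 6:

Initial array: [11, 14, 2, 7, 6]

arr[0]=11 > 6: no swap
arr[1]=14 > 6: no swap
arr[2]=2 <= 6: swap with position 0, array becomes [2, 14, 11, 7, 6]
arr[3]=7 > 6: no swap

Place pivot at position 1: [2, 6, 11, 7, 14]
Pivot position: 1

After partitioning with pivot 6, the array becomes [2, 6, 11, 7, 14]. The pivot is placed at index 1. All elements to the left of the pivot are <= 6, and all elements to the right are > 6.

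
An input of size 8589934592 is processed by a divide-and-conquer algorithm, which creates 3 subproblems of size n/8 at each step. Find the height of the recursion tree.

For divide and conquer with division factor 8:

Problem sizes at each level:
Level 0: 8589934592
Level 1: 1073741824
Level 2: 134217728
Level 3: 16777216
Level 4: 2097152
Level 5: 262144
Level 6: 32768
Level 7: 4096
Level 8: 512
Level 9: 64
Level 10: 8
Level 11: 1

The root is level 0 and the size-1 base case is level 11 (the tree spans levels 0 through 11, i.e. 12 levels counting the root), so the depth is the number of divisions: log_8(8589934592) = 11

The recursion tree depth is log_8(8589934592) = 11. At each level, the problem size is divided by 8, so it takes 11 divisions to reduce to a base case of size 1. The algorithm makes 3 recursive calls at each level.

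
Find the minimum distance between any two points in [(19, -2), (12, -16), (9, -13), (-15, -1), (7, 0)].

Computing all pairwise distances among 5 points:

d((19, -2), (12, -16)) = 15.6525
d((19, -2), (9, -13)) = 14.8661
d((19, -2), (-15, -1)) = 34.0147
d((19, -2), (7, 0)) = 12.1655
d((12, -16), (9, -13)) = 4.2426 <-- minimum
d((12, -16), (-15, -1)) = 30.8869
d((12, -16), (7, 0)) = 16.7631
d((9, -13), (-15, -1)) = 26.8328
d((9, -13), (7, 0)) = 13.1529
d((-15, -1), (7, 0)) = 22.0227

Closest pair: (12, -16) and (9, -13) with distance 4.2426

The closest pair is (12, -16) and (9, -13) with Euclidean distance 4.2426. For 5 points, brute-force pairwise comparison is shown above. For large n, the divide-and-conquer algorithm (sort by x, recurse on halves, check the dividing strip) achieves O(n log n).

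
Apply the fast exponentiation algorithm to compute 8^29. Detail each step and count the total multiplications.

Computing 8^29 by squaring (build up from 8^1; each line after the first costs one multiplication):

8^1 = 8
8^2 = (8^1)^2 = 8^2 = 64
8^3 = 8 * 8^2 = 8 * 64 = 512
8^6 = (8^3)^2 = 512^2 = 262144
8^7 = 8 * 8^6 = 8 * 262144 = 2097152
8^14 = (8^7)^2 = 2097152^2 = 4398046511104
8^28 = (8^14)^2 = 4398046511104^2 = 19342813113834066795298816
8^29 = 8 * 8^28 = 8 * 19342813113834066795298816 = 154742504910672534362390528

Result: 154742504910672534362390528
Multiplications needed: 7 (7 lines after 8^1)

8^29 = 154742504910672534362390528. Using exponentiation by squaring, this requires 7 multiplications. The key idea: if the exponent is even, square the half-power; if odd, multiply by the base once.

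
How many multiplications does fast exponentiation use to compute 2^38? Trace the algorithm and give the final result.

Computing 2^38 by squaring (build up from 2^1; each line after the first costs one multiplication):

2^1 = 2
2^2 = (2^1)^2 = 2^2 = 4
2^4 = (2^2)^2 = 4^2 = 16
2^8 = (2^4)^2 = 16^2 = 256
2^9 = 2 * 2^8 = 2 * 256 = 512
2^18 = (2^9)^2 = 512^2 = 262144
2^19 = 2 * 2^18 = 2 * 262144 = 524288
2^38 = (2^19)^2 = 524288^2 = 274877906944

Result: 274877906944
Multiplications needed: 7 (7 lines after 2^1)

2^38 = 274877906944. Using exponentiation by squaring, this requires 7 multiplications. The key idea: if the exponent is even, square the half-power; if odd, multiply by the base once.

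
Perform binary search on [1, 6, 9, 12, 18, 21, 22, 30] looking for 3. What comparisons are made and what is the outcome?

Binary search for 3 in [1, 6, 9, 12, 18, 21, 22, 30]:

lo=0, hi=7, mid=3, arr[mid]=12 -> 12 > 3, search left half
lo=0, hi=2, mid=1, arr[mid]=6 -> 6 > 3, search left half
lo=0, hi=0, mid=0, arr[mid]=1 -> 1 < 3, search right half
lo=1 > hi=0, target 3 not found

Binary search determines that 3 is not in the array after 3 comparisons. The search space was exhausted without finding the target.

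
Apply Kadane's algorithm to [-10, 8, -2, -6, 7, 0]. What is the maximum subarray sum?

Using Kadane's algorithm on [-10, 8, -2, -6, 7, 0]:

Scanning through the array:
Position 1 (value 8): max_ending_here = 8, max_so_far = 8
Position 2 (value -2): max_ending_here = 6, max_so_far = 8
Position 3 (value -6): max_ending_here = 0, max_so_far = 8
Position 4 (value 7): max_ending_here = 7, max_so_far = 8
Position 5 (value 0): max_ending_here = 7, max_so_far = 8

Maximum subarray: [8]
Maximum sum: 8

The maximum subarray is [8] with sum 8. This subarray runs from index 1 to index 1.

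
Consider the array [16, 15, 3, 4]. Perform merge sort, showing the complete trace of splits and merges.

Merge sort trace:

Split: [16, 15, 3, 4] -> [16, 15] and [3, 4]
  Split: [16, 15] -> [16] and [15]
  Merge: [16] + [15] -> [15, 16]
  Split: [3, 4] -> [3] and [4]
  Merge: [3] + [4] -> [3, 4]
Merge: [15, 16] + [3, 4] -> [3, 4, 15, 16]

Final sorted array: [3, 4, 15, 16]

The merge sort proceeds by recursively splitting the array and merging sorted halves.
After all merges, the sorted array is [3, 4, 15, 16].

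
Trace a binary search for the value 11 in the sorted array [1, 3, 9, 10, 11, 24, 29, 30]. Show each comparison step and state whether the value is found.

Binary search for 11 in [1, 3, 9, 10, 11, 24, 29, 30]:

lo=0, hi=7, mid=3, arr[mid]=10 -> 10 < 11, search right half
lo=4, hi=7, mid=5, arr[mid]=24 -> 24 > 11, search left half
lo=4, hi=4, mid=4, arr[mid]=11 -> Found target at index 4!

Binary search finds 11 at index 4 after 3 comparisons. The search repeatedly halves the search space by comparing with the middle element.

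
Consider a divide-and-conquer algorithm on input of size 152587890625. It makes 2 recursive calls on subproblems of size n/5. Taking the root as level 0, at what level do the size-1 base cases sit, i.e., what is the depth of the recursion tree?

For divide and conquer with division factor 5:

Problem sizes at each level:
Level 0: 152587890625
Level 1: 30517578125
Level 2: 6103515625
Level 3: 1220703125
Level 4: 244140625
Level 5: 48828125
Level 6: 9765625
Level 7: 1953125
Level 8: 390625
Level 9: 78125
Level 10: 15625
Level 11: 3125
Level 12: 625
Level 13: 125
Level 14: 25
Level 15: 5
Level 16: 1

The root is level 0 and the size-1 base case is level 16 (the tree spans levels 0 through 16, i.e. 17 levels counting the root), so the depth is the number of divisions: log_5(152587890625) = 16

The recursion tree depth is log_5(152587890625) = 16. At each level, the problem size is divided by 5, so it takes 16 divisions to reduce to a base case of size 1. The algorithm makes 2 recursive calls at each level.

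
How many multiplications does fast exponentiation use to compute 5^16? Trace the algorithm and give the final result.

Computing 5^16 by squaring (build up from 5^1; each line after the first costs one multiplication):

5^1 = 5
5^2 = (5^1)^2 = 5^2 = 25
5^4 = (5^2)^2 = 25^2 = 625
5^8 = (5^4)^2 = 625^2 = 390625
5^16 = (5^8)^2 = 390625^2 = 152587890625

Result: 152587890625
Multiplications needed: 4 (4 lines after 5^1)

5^16 = 152587890625. Using exponentiation by squaring, this requires 4 multiplications. The key idea: if the exponent is even, square the half-power; if odd, multiply by the base once.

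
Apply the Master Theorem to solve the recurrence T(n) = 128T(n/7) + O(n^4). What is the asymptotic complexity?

Master Theorem for T(n) = 128T(n/7) + O(n^4):

a = 128, b = 7, c = 4
log_b(a) = log_7(128) = 2.4935

Case 3: c = 4 > log_7(128) = 2.4935
T(n) = O(n^4) = O(n^4)

For T(n) = 128T(n/7) + O(n^4): log_7(128) = 2.4935. This is Case 3 of the Master Theorem (c > log_b(a), work dominated by root), giving O(n^4).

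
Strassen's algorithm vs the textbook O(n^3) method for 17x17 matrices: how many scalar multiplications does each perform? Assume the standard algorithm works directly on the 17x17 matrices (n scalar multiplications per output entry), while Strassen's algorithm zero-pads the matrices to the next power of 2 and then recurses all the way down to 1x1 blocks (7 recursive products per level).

Matrix multiplication for 17x17 matrices:

Strassen's algorithm requires power-of-2 dimensions. Pad 17x17 to 32x32 (next power of 2).

Standard algorithm: 17^3 = 4913 multiplications
Strassen's algorithm: 7^(log2(32)) = 7^5 = 16807 multiplications
Difference: 4913 - 16807 = -11894 (Strassen uses MORE here due to padding overhead — for small or just-over-power-of-2 n, padding can outweigh the per-level savings)

Standard: 4913 multiplications (17^3). Strassen: 16807 multiplications (7^5, after padding to 32x32). Strassen reduces 8 recursive multiplications to 7 at each level.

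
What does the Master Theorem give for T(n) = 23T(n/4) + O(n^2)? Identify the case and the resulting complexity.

Master Theorem for T(n) = 23T(n/4) + O(n^2):

a = 23, b = 4, c = 2
log_b(a) = log_4(23) = 2.2618

Case 1: c = 2 < log_4(23) = 2.2618
T(n) = O(n^(log_4 23))

For T(n) = 23T(n/4) + O(n^2): log_4(23) = 2.2618. This is Case 1 of the Master Theorem (c < log_b(a), work dominated by leaves), giving O(n^(log_4 23)).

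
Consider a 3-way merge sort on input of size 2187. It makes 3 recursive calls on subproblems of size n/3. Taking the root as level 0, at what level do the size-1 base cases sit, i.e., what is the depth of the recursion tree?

For divide and conquer with division factor 3:

Problem sizes at each level:
Level 0: 2187
Level 1: 729
Level 2: 243
Level 3: 81
Level 4: 27
Level 5: 9
Level 6: 3
Level 7: 1

The root is level 0 and the size-1 base case is level 7 (the tree spans levels 0 through 7, i.e. 8 levels counting the root), so the depth is the number of divisions: log_3(2187) = 7

The recursion tree depth is log_3(2187) = 7. At each level, the problem size is divided by 3, so it takes 7 divisions to reduce to a base case of size 1. The algorithm makes 3 recursive calls at each level.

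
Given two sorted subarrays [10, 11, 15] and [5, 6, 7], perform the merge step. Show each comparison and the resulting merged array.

Merging process:

Compare 10 vs 5: take 5 from right. Merged: [5]
Compare 10 vs 6: take 6 from right. Merged: [5, 6]
Compare 10 vs 7: take 7 from right. Merged: [5, 6, 7]
Append remaining from left: [10, 11, 15]. Merged: [5, 6, 7, 10, 11, 15]

Final merged array: [5, 6, 7, 10, 11, 15]
Total comparisons: 3

The merged array is [5, 6, 7, 10, 11, 15], requiring 3 comparisons. The merge step runs in O(n) time where n is the total number of elements.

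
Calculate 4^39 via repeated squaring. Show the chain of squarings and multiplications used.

Computing 4^39 by squaring (build up from 4^1; each line after the first costs one multiplication):

4^1 = 4
4^2 = (4^1)^2 = 4^2 = 16
4^4 = (4^2)^2 = 16^2 = 256
4^8 = (4^4)^2 = 256^2 = 65536
4^9 = 4 * 4^8 = 4 * 65536 = 262144
4^18 = (4^9)^2 = 262144^2 = 68719476736
4^19 = 4 * 4^18 = 4 * 68719476736 = 274877906944
4^38 = (4^19)^2 = 274877906944^2 = 75557863725914323419136
4^39 = 4 * 4^38 = 4 * 75557863725914323419136 = 302231454903657293676544

Result: 302231454903657293676544
Multiplications needed: 8 (8 lines after 4^1)

4^39 = 302231454903657293676544. Using exponentiation by squaring, this requires 8 multiplications. The key idea: if the exponent is even, square the half-power; if odd, multiply by the base once.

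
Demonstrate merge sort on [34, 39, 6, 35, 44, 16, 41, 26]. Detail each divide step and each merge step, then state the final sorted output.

Merge sort trace:

Split: [34, 39, 6, 35, 44, 16, 41, 26] -> [34, 39, 6, 35] and [44, 16, 41, 26]
  Split: [34, 39, 6, 35] -> [34, 39] and [6, 35]
    Split: [34, 39] -> [34] and [39]
    Merge: [34] + [39] -> [34, 39]
    Split: [6, 35] -> [6] and [35]
    Merge: [6] + [35] -> [6, 35]
  Merge: [34, 39] + [6, 35] -> [6, 34, 35, 39]
  Split: [44, 16, 41, 26] -> [44, 16] and [41, 26]
    Split: [44, 16] -> [44] and [16]
    Merge: [44] + [16] -> [16, 44]
    Split: [41, 26] -> [41] and [26]
    Merge: [41] + [26] -> [26, 41]
  Merge: [16, 44] + [26, 41] -> [16, 26, 41, 44]
Merge: [6, 34, 35, 39] + [16, 26, 41, 44] -> [6, 16, 26, 34, 35, 39, 41, 44]

Final sorted array: [6, 16, 26, 34, 35, 39, 41, 44]

The merge sort proceeds by recursively splitting the array and merging sorted halves.
After all merges, the sorted array is [6, 16, 26, 34, 35, 39, 41, 44].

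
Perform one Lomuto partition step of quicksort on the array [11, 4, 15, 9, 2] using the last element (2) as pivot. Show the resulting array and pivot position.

Lomuto partition with pivot = 2:

Initial array: [11, 4, 15, 9, 2]

arr[0]=11 > 2: no swap
arr[1]=4 > 2: no swap
arr[2]=15 > 2: no swap
arr[3]=9 > 2: no swap

Place pivot at position 0: [2, 4, 15, 9, 11]
Pivot position: 0

After partitioning with pivot 2, the array becomes [2, 4, 15, 9, 11]. The pivot is placed at index 0. All elements to the left of the pivot are <= 2, and all elements to the right are > 2.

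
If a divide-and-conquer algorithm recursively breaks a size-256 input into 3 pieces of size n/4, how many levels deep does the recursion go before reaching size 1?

For divide and conquer with division factor 4:

Problem sizes at each level:
Level 0: 256
Level 1: 64
Level 2: 16
Level 3: 4
Level 4: 1

The root is level 0 and the size-1 base case is level 4 (the tree spans levels 0 through 4, i.e. 5 levels counting the root), so the depth is the number of divisions: log_4(256) = 4

The recursion tree depth is log_4(256) = 4. At each level, the problem size is divided by 4, so it takes 4 divisions to reduce to a base case of size 1. The algorithm makes 3 recursive calls at each level.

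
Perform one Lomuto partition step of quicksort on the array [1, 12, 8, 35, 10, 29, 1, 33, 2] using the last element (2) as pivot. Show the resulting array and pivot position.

Lomuto partition with pivot = 2:

Initial array: [1, 12, 8, 35, 10, 29, 1, 33, 2]

arr[0]=1 <= 2: swap with position 0, array becomes [1, 12, 8, 35, 10, 29, 1, 33, 2]
arr[1]=12 > 2: no swap
arr[2]=8 > 2: no swap
arr[3]=35 > 2: no swap
arr[4]=10 > 2: no swap
arr[5]=29 > 2: no swap
arr[6]=1 <= 2: swap with position 1, array becomes [1, 1, 8, 35, 10, 29, 12, 33, 2]
arr[7]=33 > 2: no swap

Place pivot at position 2: [1, 1, 2, 35, 10, 29, 12, 33, 8]
Pivot position: 2

After partitioning with pivot 2, the array becomes [1, 1, 2, 35, 10, 29, 12, 33, 8]. The pivot is placed at index 2. All elements to the left of the pivot are <= 2, and all elements to the right are > 2.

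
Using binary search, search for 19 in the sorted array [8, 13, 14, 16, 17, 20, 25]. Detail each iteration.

Binary search for 19 in [8, 13, 14, 16, 17, 20, 25]:

lo=0, hi=6, mid=3, arr[mid]=16 -> 16 < 19, search right half
lo=4, hi=6, mid=5, arr[mid]=20 -> 20 > 19, search left half
lo=4, hi=4, mid=4, arr[mid]=17 -> 17 < 19, search right half
lo=5 > hi=4, target 19 not found

Binary search determines that 19 is not in the array after 3 comparisons. The search space was exhausted without finding the target.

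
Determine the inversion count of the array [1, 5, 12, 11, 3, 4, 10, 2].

Finding inversions in [1, 5, 12, 11, 3, 4, 10, 2]:

(1, 4): arr[1]=5 > arr[4]=3
(1, 5): arr[1]=5 > arr[5]=4
(1, 7): arr[1]=5 > arr[7]=2
(2, 3): arr[2]=12 > arr[3]=11
(2, 4): arr[2]=12 > arr[4]=3
(2, 5): arr[2]=12 > arr[5]=4
(2, 6): arr[2]=12 > arr[6]=10
(2, 7): arr[2]=12 > arr[7]=2
(3, 4): arr[3]=11 > arr[4]=3
(3, 5): arr[3]=11 > arr[5]=4
(3, 6): arr[3]=11 > arr[6]=10
(3, 7): arr[3]=11 > arr[7]=2
(4, 7): arr[4]=3 > arr[7]=2
(5, 7): arr[5]=4 > arr[7]=2
(6, 7): arr[6]=10 > arr[7]=2

Total inversions: 15

The array has 15 inversion(s): (1,4), (1,5), (1,7), (2,3), (2,4), (2,5), (2,6), (2,7), (3,4), (3,5), (3,6), (3,7), (4,7), (5,7), (6,7). Each pair (i,j) satisfies i < j and arr[i] > arr[j].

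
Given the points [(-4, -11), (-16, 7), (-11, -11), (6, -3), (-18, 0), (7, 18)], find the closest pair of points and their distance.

Computing all pairwise distances among 6 points:

d((-4, -11), (-16, 7)) = 21.6333
d((-4, -11), (-11, -11)) = 7.0 <-- minimum
d((-4, -11), (6, -3)) = 12.8062
d((-4, -11), (-18, 0)) = 17.8045
d((-4, -11), (7, 18)) = 31.0161
d((-16, 7), (-11, -11)) = 18.6815
d((-16, 7), (6, -3)) = 24.1661
d((-16, 7), (-18, 0)) = 7.2801
d((-16, 7), (7, 18)) = 25.4951
d((-11, -11), (6, -3)) = 18.7883
d((-11, -11), (-18, 0)) = 13.0384
d((-11, -11), (7, 18)) = 34.1321
d((6, -3), (-18, 0)) = 24.1868
d((6, -3), (7, 18)) = 21.0238
d((-18, 0), (7, 18)) = 30.8058

Closest pair: (-4, -11) and (-11, -11) with distance 7.0

The closest pair is (-4, -11) and (-11, -11) with Euclidean distance 7.0. For 6 points, brute-force pairwise comparison is shown above. For large n, the divide-and-conquer algorithm (sort by x, recurse on halves, check the dividing strip) achieves O(n log n).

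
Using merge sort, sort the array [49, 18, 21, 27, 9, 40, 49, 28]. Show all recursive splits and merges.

Merge sort trace:

Split: [49, 18, 21, 27, 9, 40, 49, 28] -> [49, 18, 21, 27] and [9, 40, 49, 28]
  Split: [49, 18, 21, 27] -> [49, 18] and [21, 27]
    Split: [49, 18] -> [49] and [18]
    Merge: [49] + [18] -> [18, 49]
    Split: [21, 27] -> [21] and [27]
    Merge: [21] + [27] -> [21, 27]
  Merge: [18, 49] + [21, 27] -> [18, 21, 27, 49]
  Split: [9, 40, 49, 28] -> [9, 40] and [49, 28]
    Split: [9, 40] -> [9] and [40]
    Merge: [9] + [40] -> [9, 40]
    Split: [49, 28] -> [49] and [28]
    Merge: [49] + [28] -> [28, 49]
  Merge: [9, 40] + [28, 49] -> [9, 28, 40, 49]
Merge: [18, 21, 27, 49] + [9, 28, 40, 49] -> [9, 18, 21, 27, 28, 40, 49, 49]

Final sorted array: [9, 18, 21, 27, 28, 40, 49, 49]

The merge sort proceeds by recursively splitting the array and merging sorted halves.
After all merges, the sorted array is [9, 18, 21, 27, 28, 40, 49, 49].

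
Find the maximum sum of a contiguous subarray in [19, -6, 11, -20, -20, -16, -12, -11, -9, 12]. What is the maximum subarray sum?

Using Kadane's algorithm on [19, -6, 11, -20, -20, -16, -12, -11, -9, 12]:

Scanning through the array:
Position 1 (value -6): max_ending_here = 13, max_so_far = 19
Position 2 (value 11): max_ending_here = 24, max_so_far = 24
Position 3 (value -20): max_ending_here = 4, max_so_far = 24
Position 4 (value -20): max_ending_here = -16, max_so_far = 24
Position 5 (value -16): max_ending_here = -16, max_so_far = 24
Position 6 (value -12): max_ending_here = -12, max_so_far = 24
Position 7 (value -11): max_ending_here = -11, max_so_far = 24
Position 8 (value -9): max_ending_here = -9, max_so_far = 24
Position 9 (value 12): max_ending_here = 12, max_so_far = 24

Maximum subarray: [19, -6, 11]
Maximum sum: 24

The maximum subarray is [19, -6, 11] with sum 24. This subarray runs from index 0 to index 2.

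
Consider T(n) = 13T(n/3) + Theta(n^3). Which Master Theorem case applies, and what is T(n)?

Master Theorem for T(n) = 13T(n/3) + O(n^3):

a = 13, b = 3, c = 3
log_b(a) = log_3(13) = 2.3347

Case 3: c = 3 > log_3(13) = 2.3347
T(n) = O(n^3) = O(n^3)

For T(n) = 13T(n/3) + O(n^3): log_3(13) = 2.3347. This is Case 3 of the Master Theorem (c > log_b(a), work dominated by root), giving O(n^3).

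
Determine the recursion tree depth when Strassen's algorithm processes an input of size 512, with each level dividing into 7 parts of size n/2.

For divide and conquer with division factor 2:

Problem sizes at each level:
Level 0: 512
Level 1: 256
Level 2: 128
Level 3: 64
Level 4: 32
Level 5: 16
Level 6: 8
Level 7: 4
Level 8: 2
Level 9: 1

The root is level 0 and the size-1 base case is level 9 (the tree spans levels 0 through 9, i.e. 10 levels counting the root), so the depth is the number of divisions: log_2(512) = 9

The recursion tree depth is log_2(512) = 9. At each level, the problem size is divided by 2, so it takes 9 divisions to reduce to a base case of size 1. The algorithm makes 7 recursive calls at each level.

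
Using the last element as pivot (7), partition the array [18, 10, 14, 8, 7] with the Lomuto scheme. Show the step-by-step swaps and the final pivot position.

Lomuto partition with pivot = 7:

Initial array: [18, 10, 14, 8, 7]

arr[0]=18 > 7: no swap
arr[1]=10 > 7: no swap
arr[2]=14 > 7: no swap
arr[3]=8 > 7: no swap

Place pivot at position 0: [7, 10, 14, 8, 18]
Pivot position: 0

After partitioning with pivot 7, the array becomes [7, 10, 14, 8, 18]. The pivot is placed at index 0. All elements to the left of the pivot are <= 7, and all elements to the right are > 7.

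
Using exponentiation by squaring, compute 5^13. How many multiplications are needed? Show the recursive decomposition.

Computing 5^13 by squaring (build up from 5^1; each line after the first costs one multiplication):

5^1 = 5
5^2 = (5^1)^2 = 5^2 = 25
5^3 = 5 * 5^2 = 5 * 25 = 125
5^6 = (5^3)^2 = 125^2 = 15625
5^12 = (5^6)^2 = 15625^2 = 244140625
5^13 = 5 * 5^12 = 5 * 244140625 = 1220703125

Result: 1220703125
Multiplications needed: 5 (5 lines after 5^1)

5^13 = 1220703125. Using exponentiation by squaring, this requires 5 multiplications. The key idea: if the exponent is even, square the half-power; if odd, multiply by the base once.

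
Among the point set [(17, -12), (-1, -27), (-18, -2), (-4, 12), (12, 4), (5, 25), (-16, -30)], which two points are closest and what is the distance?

Computing all pairwise distances among 7 points:

d((17, -12), (-1, -27)) = 23.4307
d((17, -12), (-18, -2)) = 36.4005
d((17, -12), (-4, 12)) = 31.8904
d((17, -12), (12, 4)) = 16.7631
d((17, -12), (5, 25)) = 38.8973
d((17, -12), (-16, -30)) = 37.5899
d((-1, -27), (-18, -2)) = 30.2324
d((-1, -27), (-4, 12)) = 39.1152
d((-1, -27), (12, 4)) = 33.6155
d((-1, -27), (5, 25)) = 52.345
d((-1, -27), (-16, -30)) = 15.2971 <-- minimum
d((-18, -2), (-4, 12)) = 19.799
d((-18, -2), (12, 4)) = 30.5941
d((-18, -2), (5, 25)) = 35.4683
d((-18, -2), (-16, -30)) = 28.0713
d((-4, 12), (12, 4)) = 17.8885
d((-4, 12), (5, 25)) = 15.8114
d((-4, 12), (-16, -30)) = 43.6807
d((12, 4), (5, 25)) = 22.1359
d((12, 4), (-16, -30)) = 44.0454
d((5, 25), (-16, -30)) = 58.8727

Closest pair: (-1, -27) and (-16, -30) with distance 15.2971

The closest pair is (-1, -27) and (-16, -30) with Euclidean distance 15.2971. For 7 points, brute-force pairwise comparison is shown above. For large n, the divide-and-conquer algorithm (sort by x, recurse on halves, check the dividing strip) achieves O(n log n).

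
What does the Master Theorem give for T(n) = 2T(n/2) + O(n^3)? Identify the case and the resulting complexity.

Master Theorem for T(n) = 2T(n/2) + O(n^3):

a = 2, b = 2, c = 3
log_b(a) = log_2(2) = 1.0000

Case 3: c = 3 > log_2(2) = 1.0000
T(n) = O(n^3) = O(n^3)

For T(n) = 2T(n/2) + O(n^3): log_2(2) = 1.0000. This is Case 3 of the Master Theorem (c > log_b(a), work dominated by root), giving O(n^3).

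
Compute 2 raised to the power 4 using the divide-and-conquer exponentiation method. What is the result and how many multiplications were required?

Computing 2^4 by squaring (build up from 2^1; each line after the first costs one multiplication):

2^1 = 2
2^2 = (2^1)^2 = 2^2 = 4
2^4 = (2^2)^2 = 4^2 = 16

Result: 16
Multiplications needed: 2 (2 lines after 2^1)

2^4 = 16. Using exponentiation by squaring, this requires 2 multiplications. The key idea: if the exponent is even, square the half-power; if odd, multiply by the base once.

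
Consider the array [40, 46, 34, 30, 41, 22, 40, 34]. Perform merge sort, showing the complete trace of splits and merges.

Merge sort trace:

Split: [40, 46, 34, 30, 41, 22, 40, 34] -> [40, 46, 34, 30] and [41, 22, 40, 34]
  Split: [40, 46, 34, 30] -> [40, 46] and [34, 30]
    Split: [40, 46] -> [40] and [46]
    Merge: [40] + [46] -> [40, 46]
    Split: [34, 30] -> [34] and [30]
    Merge: [34] + [30] -> [30, 34]
  Merge: [40, 46] + [30, 34] -> [30, 34, 40, 46]
  Split: [41, 22, 40, 34] -> [41, 22] and [40, 34]
    Split: [41, 22] -> [41] and [22]
    Merge: [41] + [22] -> [22, 41]
    Split: [40, 34] -> [40] and [34]
    Merge: [40] + [34] -> [34, 40]
  Merge: [22, 41] + [34, 40] -> [22, 34, 40, 41]
Merge: [30, 34, 40, 46] + [22, 34, 40, 41] -> [22, 30, 34, 34, 40, 40, 41, 46]

Final sorted array: [22, 30, 34, 34, 40, 40, 41, 46]

The merge sort proceeds by recursively splitting the array and merging sorted halves.
After all merges, the sorted array is [22, 30, 34, 34, 40, 40, 41, 46].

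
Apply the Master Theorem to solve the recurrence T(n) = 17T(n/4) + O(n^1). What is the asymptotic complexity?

Master Theorem for T(n) = 17T(n/4) + O(n^1):

a = 17, b = 4, c = 1
log_b(a) = log_4(17) = 2.0437

Case 1: c = 1 < log_4(17) = 2.0437
T(n) = O(n^(log_4 17))

For T(n) = 17T(n/4) + O(n^1): log_4(17) = 2.0437. This is Case 1 of the Master Theorem (c < log_b(a), work dominated by leaves), giving O(n^(log_4 17)).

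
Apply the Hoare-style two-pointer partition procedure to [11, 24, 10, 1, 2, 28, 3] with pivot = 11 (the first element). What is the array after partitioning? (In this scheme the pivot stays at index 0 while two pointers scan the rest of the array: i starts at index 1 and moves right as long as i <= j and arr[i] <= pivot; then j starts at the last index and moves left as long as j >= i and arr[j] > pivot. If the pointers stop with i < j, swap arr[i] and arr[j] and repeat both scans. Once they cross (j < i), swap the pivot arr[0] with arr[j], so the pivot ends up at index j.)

Hoare-style two-pointer partition with pivot = 11:

Initial array: [11, 24, 10, 1, 2, 28, 3]

Pointers start at i = 1, j = 6.
i stops at index 1 (arr[1]=24 > 11), j stops at index 6 (arr[6]=3 <= 11): swap arr[1] and arr[6], array becomes [11, 3, 10, 1, 2, 28, 24]
i ends at 5, j ends at 4: the pointers have crossed (j < i), so scanning stops.

Swap pivot arr[0] with arr[4] to place pivot at position 4: [2, 3, 10, 1, 11, 28, 24]
Pivot position: 4

After partitioning with pivot 11, the array becomes [2, 3, 10, 1, 11, 28, 24]. The pivot is placed at index 4. All elements to the left of the pivot are <= 11, and all elements to the right are > 11.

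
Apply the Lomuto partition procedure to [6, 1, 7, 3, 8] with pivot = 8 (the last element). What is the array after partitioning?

Lomuto partition with pivot = 8:

Initial array: [6, 1, 7, 3, 8]

arr[0]=6 <= 8: swap with position 0, array becomes [6, 1, 7, 3, 8]
arr[1]=1 <= 8: swap with position 1, array becomes [6, 1, 7, 3, 8]
arr[2]=7 <= 8: swap with position 2, array becomes [6, 1, 7, 3, 8]
arr[3]=3 <= 8: swap with position 3, array becomes [6, 1, 7, 3, 8]

Place pivot at position 4: [6, 1, 7, 3, 8]
Pivot position: 4

After partitioning with pivot 8, the array becomes [6, 1, 7, 3, 8]. The pivot is placed at index 4. All elements to the left of the pivot are <= 8, and all elements to the right are > 8.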